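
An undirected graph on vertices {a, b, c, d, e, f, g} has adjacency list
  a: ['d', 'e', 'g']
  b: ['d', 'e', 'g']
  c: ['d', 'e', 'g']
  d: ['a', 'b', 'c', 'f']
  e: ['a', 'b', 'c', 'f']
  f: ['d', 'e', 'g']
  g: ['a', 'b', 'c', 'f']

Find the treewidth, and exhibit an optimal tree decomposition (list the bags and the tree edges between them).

The largest bag has 4 vertices, giving width 3; this decomposition certifies tw(G) ≤ 3. For the lower bound: the 4 vertex sets {d,f}, {a,g}, {e}, {c} are disjoint, each induces a connected subgraph, and every pair is joined by at least one edge of G. Contracting each set to a single vertex therefore yields K_{4} as a minor, and since treewidth is minor-monotone, tw(G) ≥ tw(K_{4}) = 3. The upper and lower bounds meet at 3, so that is the treewidth.

Treewidth 3.
One optimal decomposition is:
Bags: B1 = {d, e, f, g}  B2 = {a, d, e, g}  B3 = {c, d, e, g}  B4 = {b, d, e, g}
Tree: B1–B2, B2–B3, B3–B4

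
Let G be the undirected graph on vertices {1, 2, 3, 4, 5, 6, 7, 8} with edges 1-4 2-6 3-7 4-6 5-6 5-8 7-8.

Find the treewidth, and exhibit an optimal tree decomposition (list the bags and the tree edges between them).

Treewidth 1.
One such decomposition:
Bags: B1 = {2, 6}  B2 = {5, 6}  B3 = {5, 8}  B4 = {7, 8}  B5 = {4, 6}  B6 = {1, 4}  B7 = {3, 7}
Tree: B1–B2, B2–B3, B3–B4, B2–B5, B5–B6, B4–B7

Each bag holds 2 vertices, so the decomposition has width 1, which upper-bounds the treewidth. G has an edge, so its treewidth is at least 1. The upper and lower bounds meet at 1, so that is the treewidth.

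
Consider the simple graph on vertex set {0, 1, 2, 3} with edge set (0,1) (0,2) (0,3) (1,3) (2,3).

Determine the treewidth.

A width-2 tree decomposition is:
Bags: B1 = {0, 1, 3}  B2 = {0, 2, 3}
Tree: B1–B2
Each bag holds 3 vertices, so the decomposition has width 2, which upper-bounds the treewidth. Conversely, {0, 1, 3} is a clique of size 3, and the vertices of any clique must share a bag in every tree decomposition; so some bag has ≥ 3 vertices and tw(G) ≥ 2. Combining the bounds, tw(G) = 2.

2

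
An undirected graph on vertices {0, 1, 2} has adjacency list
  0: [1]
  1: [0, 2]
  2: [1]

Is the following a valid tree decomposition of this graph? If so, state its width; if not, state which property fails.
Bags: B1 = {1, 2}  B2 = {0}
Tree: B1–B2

No — edge (1,0) lies in no bag.

A tree decomposition must satisfy three properties: every vertex lies in some bag; for every edge, both endpoints lie together in some bag; and for every vertex, the bags containing it form a connected subtree. Here edge (1,0) lies in no bag, so the decomposition is invalid.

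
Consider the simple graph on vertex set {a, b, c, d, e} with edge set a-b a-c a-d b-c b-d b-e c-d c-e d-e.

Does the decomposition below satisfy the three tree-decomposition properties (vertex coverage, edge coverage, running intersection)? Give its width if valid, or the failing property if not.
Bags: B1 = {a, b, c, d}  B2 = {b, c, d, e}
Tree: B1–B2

Yes; width 3.

Vertex coverage: the bags together contain {a, b, c, d, e}, the full vertex set. Edge coverage: each edge of G has both endpoints in at least one bag. Running intersection: for every vertex, the bags containing it form a connected subtree. All three properties hold, so this is a valid tree decomposition of width max|bag| − 1 = 3, and hence tw(G) ≤ 3.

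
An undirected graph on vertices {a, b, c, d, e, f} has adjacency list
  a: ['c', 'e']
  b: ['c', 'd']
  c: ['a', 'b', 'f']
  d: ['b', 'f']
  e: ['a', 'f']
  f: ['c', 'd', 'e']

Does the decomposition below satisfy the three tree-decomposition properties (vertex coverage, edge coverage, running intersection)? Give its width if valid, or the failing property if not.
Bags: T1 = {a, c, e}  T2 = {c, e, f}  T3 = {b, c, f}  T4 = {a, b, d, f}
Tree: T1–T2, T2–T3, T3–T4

A tree decomposition must satisfy three properties: every vertex lies in some bag; for every edge, both endpoints lie together in some bag; and for every vertex, the bags containing it form a connected subtree. Here bags containing vertex a are not connected in the tree, so the decomposition is invalid.

No — bags containing vertex a are not connected in the tree.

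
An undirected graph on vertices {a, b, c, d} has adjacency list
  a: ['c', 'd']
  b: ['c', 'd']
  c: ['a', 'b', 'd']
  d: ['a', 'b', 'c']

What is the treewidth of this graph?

A width-2 tree decomposition is:
Bags: B1 = {a, c, d}  B2 = {b, c, d}
Tree: B1–B2
The largest bag has 3 vertices, giving width 2; this decomposition certifies tw(G) ≤ 2. On the other hand G contains the 3-clique {a, c, d}. A clique must lie in a single bag of any decomposition, so no decomposition can have width below 2. Hence tw(G) = 2 exactly.

2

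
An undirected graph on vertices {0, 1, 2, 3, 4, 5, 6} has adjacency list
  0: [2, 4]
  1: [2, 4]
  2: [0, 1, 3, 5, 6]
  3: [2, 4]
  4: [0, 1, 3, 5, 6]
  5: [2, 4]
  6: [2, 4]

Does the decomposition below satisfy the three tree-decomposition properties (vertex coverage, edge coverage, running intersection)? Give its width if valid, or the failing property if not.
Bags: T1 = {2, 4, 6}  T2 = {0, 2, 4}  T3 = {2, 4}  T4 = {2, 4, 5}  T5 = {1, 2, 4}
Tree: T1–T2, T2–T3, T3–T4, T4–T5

A tree decomposition must satisfy three properties: every vertex lies in some bag; for every edge, both endpoints lie together in some bag; and for every vertex, the bags containing it form a connected subtree. Here vertex 3 appears in no bag, so the decomposition is invalid.

No — vertex 3 appears in no bag.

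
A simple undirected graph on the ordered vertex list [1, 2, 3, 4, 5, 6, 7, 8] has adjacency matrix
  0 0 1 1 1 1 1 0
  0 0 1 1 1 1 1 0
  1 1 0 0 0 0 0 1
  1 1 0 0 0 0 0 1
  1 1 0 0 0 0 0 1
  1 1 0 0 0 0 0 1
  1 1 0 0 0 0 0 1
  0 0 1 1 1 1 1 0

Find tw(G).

3

A width-3 tree decomposition is:
Bags: B1 = {1, 2, 6, 8}  B2 = {1, 2, 4, 8}  B3 = {1, 2, 3, 8}  B4 = {1, 2, 5, 8}  B5 = {1, 2, 7, 8}
Tree: B1–B2, B2–B3, B3–B4, B4–B5
Each bag holds 4 vertices, so the decomposition has width 3, which upper-bounds the treewidth. For the lower bound: the 4 vertex sets {2,6}, {1,4}, {8}, {3} are disjoint, each induces a connected subgraph, and every pair is joined by at least one edge of G. Contracting each set to a single vertex therefore yields K_{4} as a minor, and since treewidth is minor-monotone, tw(G) ≥ tw(K_{4}) = 3. Combining the bounds, tw(G) = 3.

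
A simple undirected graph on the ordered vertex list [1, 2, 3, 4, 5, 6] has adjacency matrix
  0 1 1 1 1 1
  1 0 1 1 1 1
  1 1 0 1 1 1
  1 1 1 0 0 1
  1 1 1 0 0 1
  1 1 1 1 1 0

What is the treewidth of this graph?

4

A width-4 tree decomposition is:
Bags: B1 = {1, 2, 3, 4, 6}  B2 = {1, 2, 3, 5, 6}
Tree: B1–B2
The largest bag has 5 vertices, giving width 4; this decomposition certifies tw(G) ≤ 4. Conversely, {1, 2, 3, 4, 6} is a clique of size 5, and the vertices of any clique must share a bag in every tree decomposition; so some bag has ≥ 5 vertices and tw(G) ≥ 4. Therefore the treewidth is 4.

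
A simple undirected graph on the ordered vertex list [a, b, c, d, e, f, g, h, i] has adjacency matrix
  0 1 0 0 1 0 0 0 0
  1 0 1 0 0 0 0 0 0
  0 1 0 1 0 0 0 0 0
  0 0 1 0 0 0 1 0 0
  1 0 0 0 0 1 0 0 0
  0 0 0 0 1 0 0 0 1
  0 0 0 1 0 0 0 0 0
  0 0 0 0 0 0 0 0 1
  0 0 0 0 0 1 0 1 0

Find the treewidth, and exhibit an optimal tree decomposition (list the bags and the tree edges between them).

Treewidth 1.
One such decomposition:
Bags: B1 = {d, g}  B2 = {c, d}  B3 = {b, c}  B4 = {a, b}  B5 = {a, e}  B6 = {e, f}  B7 = {f, i}  B8 = {h, i}
Tree: B1–B2, B2–B3, B3–B4, B4–B5, B5–B6, B6–B7, B7–B8

The largest bag has 2 vertices, giving width 1; this decomposition certifies tw(G) ≤ 1. Since G has at least one edge (e.g. g–d), it is not an edgeless graph, so tw(G) ≥ 1. Hence tw(G) = 1 exactly.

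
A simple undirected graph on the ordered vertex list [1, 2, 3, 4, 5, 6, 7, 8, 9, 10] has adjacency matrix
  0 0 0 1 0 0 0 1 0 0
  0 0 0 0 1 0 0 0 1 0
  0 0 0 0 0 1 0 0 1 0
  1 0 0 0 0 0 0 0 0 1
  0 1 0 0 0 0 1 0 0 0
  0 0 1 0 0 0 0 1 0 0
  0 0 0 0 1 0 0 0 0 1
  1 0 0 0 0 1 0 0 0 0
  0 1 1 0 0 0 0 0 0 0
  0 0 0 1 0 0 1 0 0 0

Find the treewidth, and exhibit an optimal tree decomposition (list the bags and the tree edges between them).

Every bag has size at most 3, so the width is 3 − 1 = 2 and tw(G) ≤ 2. The edges 4–1–8–6–3–9–2–5–7–10–4 form a cycle, so G is not a tree and its treewidth is at least 2. Combining the bounds, tw(G) = 2.

Treewidth 2.
One such decomposition:
Bags: B1 = {1, 4, 8}  B2 = {4, 6, 8}  B3 = {3, 4, 6}  B4 = {3, 4, 9}  B5 = {2, 4, 9}  B6 = {2, 4, 5}  B7 = {4, 5, 7}  B8 = {4, 7, 10}
Tree: B1–B2, B2–B3, B3–B4, B4–B5, B5–B6, B6–B7, B7–B8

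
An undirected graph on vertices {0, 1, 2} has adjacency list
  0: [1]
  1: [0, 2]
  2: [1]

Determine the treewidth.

1

A width-1 tree decomposition is:
Bags: B1 = {1, 2}  B2 = {0, 1}
Tree: B1–B2
The largest bag has 2 vertices, giving width 1; this decomposition certifies tw(G) ≤ 1. G has an edge, so its treewidth is at least 1. Hence tw(G) = 1 exactly.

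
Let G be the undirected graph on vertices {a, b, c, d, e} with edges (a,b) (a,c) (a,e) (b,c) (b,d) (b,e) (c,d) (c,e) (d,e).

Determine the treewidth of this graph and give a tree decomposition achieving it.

Treewidth 3.
Bags: B1 = {b, c, d, e}  B2 = {a, b, c, e}
Tree: B1–B2

The largest bag has 4 vertices, giving width 3; this decomposition certifies tw(G) ≤ 3. On the other hand G contains the 4-clique {b, c, d, e}. A clique must lie in a single bag of any decomposition, so no decomposition can have width below 3. Therefore the treewidth is 3.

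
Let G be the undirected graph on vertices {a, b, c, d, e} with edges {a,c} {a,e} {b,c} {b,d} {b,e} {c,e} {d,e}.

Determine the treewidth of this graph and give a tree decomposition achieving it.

Treewidth 2.
One such decomposition:
Bags: B1 = {b, c, e}  B2 = {a, c, e}  B3 = {b, d, e}
Tree: B1–B2, B1–B3

Every bag has size at most 3, so the width is 3 − 1 = 2 and tw(G) ≤ 2. Conversely, {b, d, e} is a clique of size 3, and the vertices of any clique must share a bag in every tree decomposition; so some bag has ≥ 3 vertices and tw(G) ≥ 2. The upper and lower bounds meet at 2, so that is the treewidth.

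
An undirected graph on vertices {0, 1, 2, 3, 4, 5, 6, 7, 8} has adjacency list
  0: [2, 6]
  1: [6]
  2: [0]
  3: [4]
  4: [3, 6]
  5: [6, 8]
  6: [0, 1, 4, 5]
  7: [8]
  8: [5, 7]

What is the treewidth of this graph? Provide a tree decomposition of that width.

Each bag holds 2 vertices, so the decomposition has width 1, which upper-bounds the treewidth. Since G has at least one edge (e.g. 6–0), it is not an edgeless graph, so tw(G) ≥ 1. Therefore the treewidth is 1.

Treewidth 1.
One such decomposition:
Bags: B1 = {0, 6}  B2 = {4, 6}  B3 = {5, 6}  B4 = {5, 8}  B5 = {0, 2}  B6 = {1, 6}  B7 = {7, 8}  B8 = {3, 4}
Tree: B1–B2, B2–B3, B3–B4, B1–B5, B1–B6, B4–B7, B2–B8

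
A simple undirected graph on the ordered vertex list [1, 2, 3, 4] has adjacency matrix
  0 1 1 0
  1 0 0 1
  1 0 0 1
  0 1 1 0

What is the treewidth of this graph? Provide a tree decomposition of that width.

The largest bag has 3 vertices, giving width 2; this decomposition certifies tw(G) ≤ 2. For the lower bound, G contains the cycle 1–2–4–3–1, so G is not a forest; only forests have treewidth ≤ 1, hence tw(G) ≥ 2. The upper and lower bounds meet at 2, so that is the treewidth.

Treewidth 2.
One optimal decomposition is:
Bags: B1 = {1, 2, 4}  B2 = {1, 3, 4}
Tree: B1–B2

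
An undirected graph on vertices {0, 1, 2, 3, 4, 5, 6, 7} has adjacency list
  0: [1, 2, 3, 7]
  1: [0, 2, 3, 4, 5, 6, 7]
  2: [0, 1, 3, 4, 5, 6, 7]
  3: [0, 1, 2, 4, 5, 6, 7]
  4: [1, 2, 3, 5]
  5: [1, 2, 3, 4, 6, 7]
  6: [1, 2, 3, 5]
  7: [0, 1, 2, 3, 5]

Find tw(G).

A width-4 tree decomposition is:
Bags: B1 = {1, 2, 3, 4, 5}  B2 = {1, 2, 3, 5, 7}  B3 = {1, 2, 3, 5, 6}  B4 = {0, 1, 2, 3, 7}
Tree: B1–B2, B2–B3, B2–B4
Each bag holds 5 vertices, so the decomposition has width 4, which upper-bounds the treewidth. Conversely, {0, 1, 2, 3, 7} is a clique of size 5, and the vertices of any clique must share a bag in every tree decomposition; so some bag has ≥ 5 vertices and tw(G) ≥ 4. Therefore the treewidth is 4.

4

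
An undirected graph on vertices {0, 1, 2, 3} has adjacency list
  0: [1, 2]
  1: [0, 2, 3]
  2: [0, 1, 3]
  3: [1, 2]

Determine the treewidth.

2

A width-2 tree decomposition is:
Bags: B1 = {1, 2, 3}  B2 = {0, 1, 2}
Tree: B1–B2
The largest bag has 3 vertices, giving width 2; this decomposition certifies tw(G) ≤ 2. For the lower bound, the 3 vertices {0, 1, 2} are pairwise adjacent, and any tree decomposition puts a clique entirely inside one bag — forcing width ≥ 2. The upper and lower bounds meet at 2, so that is the treewidth.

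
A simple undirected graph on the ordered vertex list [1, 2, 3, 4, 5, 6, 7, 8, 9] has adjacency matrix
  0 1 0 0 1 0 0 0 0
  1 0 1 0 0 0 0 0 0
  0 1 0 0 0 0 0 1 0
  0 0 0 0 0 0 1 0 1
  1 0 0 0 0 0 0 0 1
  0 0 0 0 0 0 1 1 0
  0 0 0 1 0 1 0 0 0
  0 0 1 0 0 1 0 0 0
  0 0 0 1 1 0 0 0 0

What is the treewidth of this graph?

A width-2 tree decomposition is:
Bags: B1 = {4, 6, 7}  B2 = {4, 6, 9}  B3 = {5, 6, 9}  B4 = {1, 5, 6}  B5 = {1, 2, 6}  B6 = {2, 3, 6}  B7 = {3, 6, 8}
Tree: B1–B2, B2–B3, B3–B4, B4–B5, B5–B6, B6–B7
Every bag has size at most 3, so the width is 3 − 1 = 2 and tw(G) ≤ 2. For the lower bound, G contains the cycle 6–7–4–9–5–1–2–3–8–6, so G is not a forest; only forests have treewidth ≤ 1, hence tw(G) ≥ 2. Therefore the treewidth is 2.

2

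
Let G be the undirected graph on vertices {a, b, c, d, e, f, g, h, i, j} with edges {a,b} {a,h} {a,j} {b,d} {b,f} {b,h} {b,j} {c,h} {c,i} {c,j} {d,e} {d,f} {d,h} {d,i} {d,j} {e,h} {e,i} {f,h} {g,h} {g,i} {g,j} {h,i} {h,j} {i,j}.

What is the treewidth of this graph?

3

A width-3 tree decomposition is:
Bags: B1 = {b, d, h, j}  B2 = {d, h, i, j}  B3 = {a, b, h, j}  B4 = {c, h, i, j}  B5 = {d, e, h, i}  B6 = {b, d, f, h}  B7 = {g, h, i, j}
Tree: B1–B2, B1–B3, B2–B4, B2–B5, B1–B6, B4–B7
The largest bag has 4 vertices, giving width 3; this decomposition certifies tw(G) ≤ 3. On the other hand G contains the 4-clique {a, b, h, j}. A clique must lie in a single bag of any decomposition, so no decomposition can have width below 3. Hence tw(G) = 3 exactly.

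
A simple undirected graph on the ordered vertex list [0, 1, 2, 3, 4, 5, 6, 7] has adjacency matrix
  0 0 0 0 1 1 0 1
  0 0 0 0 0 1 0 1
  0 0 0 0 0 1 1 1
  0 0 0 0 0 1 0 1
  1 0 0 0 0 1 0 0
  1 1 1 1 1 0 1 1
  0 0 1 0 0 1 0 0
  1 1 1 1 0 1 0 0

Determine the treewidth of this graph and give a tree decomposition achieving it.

The largest bag has 3 vertices, giving width 2; this decomposition certifies tw(G) ≤ 2. On the other hand G contains the 3-clique {0, 4, 5}. A clique must lie in a single bag of any decomposition, so no decomposition can have width below 2. Combining the bounds, tw(G) = 2.

Treewidth 2.
Bags: B1 = {0, 5, 7}  B2 = {2, 5, 7}  B3 = {3, 5, 7}  B4 = {2, 5, 6}  B5 = {1, 5, 7}  B6 = {0, 4, 5}
Tree: B1–B2, B1–B3, B2–B4, B2–B5, B1–B6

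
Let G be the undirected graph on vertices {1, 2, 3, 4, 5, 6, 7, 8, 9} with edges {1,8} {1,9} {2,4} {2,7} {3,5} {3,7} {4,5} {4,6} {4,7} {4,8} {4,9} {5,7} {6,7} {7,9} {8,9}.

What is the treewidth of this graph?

A width-2 tree decomposition is:
Bags: B1 = {4, 8, 9}  B2 = {4, 7, 9}  B3 = {4, 6, 7}  B4 = {2, 4, 7}  B5 = {1, 8, 9}  B6 = {4, 5, 7}  B7 = {3, 5, 7}
Tree: B1–B2, B2–B3, B3–B4, B1–B5, B4–B6, B6–B7
Each bag holds 3 vertices, so the decomposition has width 2, which upper-bounds the treewidth. On the other hand G contains the 3-clique {1, 8, 9}. A clique must lie in a single bag of any decomposition, so no decomposition can have width below 2. Combining the bounds, tw(G) = 2.

2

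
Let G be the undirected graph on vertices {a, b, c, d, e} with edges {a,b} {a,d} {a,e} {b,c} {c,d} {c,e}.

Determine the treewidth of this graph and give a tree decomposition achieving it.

Every bag has size at most 3, so the width is 3 − 1 = 2 and tw(G) ≤ 2. Since d–c–e–a–d is a cycle in G, G is not acyclic. Forests are exactly the graphs of treewidth ≤ 1, so tw(G) ≥ 2. Therefore the treewidth is 2.

Treewidth 2.
One optimal decomposition is:
Bags: B1 = {a, c, d}  B2 = {a, c, e}  B3 = {a, b, c}
Tree: B1–B2, B2–B3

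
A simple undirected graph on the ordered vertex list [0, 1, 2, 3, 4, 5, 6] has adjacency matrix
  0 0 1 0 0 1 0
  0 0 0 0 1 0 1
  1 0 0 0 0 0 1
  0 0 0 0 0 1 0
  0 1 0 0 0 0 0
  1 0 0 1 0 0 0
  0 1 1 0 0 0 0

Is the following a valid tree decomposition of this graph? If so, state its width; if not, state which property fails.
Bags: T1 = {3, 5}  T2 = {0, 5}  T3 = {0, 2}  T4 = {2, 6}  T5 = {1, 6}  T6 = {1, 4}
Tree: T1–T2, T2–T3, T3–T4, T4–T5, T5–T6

Yes; width 1.

Every vertex of G appears in some bag (union = {0, 1, 2, 3, 4, 5, 6}); every edge is covered by a bag; and for each vertex v the set of bags containing v is connected in the bag tree. The decomposition is therefore valid. The largest bag has 2 vertices, so the width is 1.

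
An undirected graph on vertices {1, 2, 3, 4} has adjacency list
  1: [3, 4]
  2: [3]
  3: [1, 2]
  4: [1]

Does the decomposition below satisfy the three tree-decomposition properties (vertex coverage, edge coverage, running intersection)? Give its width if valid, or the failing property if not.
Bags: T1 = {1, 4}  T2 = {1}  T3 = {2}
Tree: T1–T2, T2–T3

No — vertex 3 appears in no bag.

A tree decomposition must satisfy three properties: every vertex lies in some bag; for every edge, both endpoints lie together in some bag; and for every vertex, the bags containing it form a connected subtree. Here vertex 3 appears in no bag, so the decomposition is invalid.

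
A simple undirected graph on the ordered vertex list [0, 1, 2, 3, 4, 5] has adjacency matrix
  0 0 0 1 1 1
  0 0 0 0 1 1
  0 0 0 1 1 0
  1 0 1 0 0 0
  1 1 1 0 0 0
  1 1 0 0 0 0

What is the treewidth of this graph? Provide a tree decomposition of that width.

The largest bag has 3 vertices, giving width 2; this decomposition certifies tw(G) ≤ 2. The edges 5–1–4–0–5 form a cycle, so G is not a tree and its treewidth is at least 2. Therefore the treewidth is 2.

Treewidth 2.
One such decomposition:
Bags: B1 = {0, 1, 5}  B2 = {0, 1, 4}  B3 = {0, 3, 4}  B4 = {2, 3, 4}
Tree: B1–B2, B2–B3, B3–B4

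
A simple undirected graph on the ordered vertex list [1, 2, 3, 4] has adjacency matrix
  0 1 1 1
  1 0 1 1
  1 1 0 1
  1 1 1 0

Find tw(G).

A width-3 tree decomposition is:
Bags: B1 = {1, 2, 3, 4}
Tree: (single bag)
A single bag containing all 4 vertices is trivially a valid decomposition of width 3. Conversely, {1, 2, 3, 4} is a clique of size 4, and the vertices of any clique must share a bag in every tree decomposition; so some bag has ≥ 4 vertices and tw(G) ≥ 3. The upper and lower bounds meet at 3, so that is the treewidth.

3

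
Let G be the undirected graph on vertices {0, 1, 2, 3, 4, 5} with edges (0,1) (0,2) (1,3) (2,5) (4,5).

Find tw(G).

A width-1 tree decomposition is:
Bags: B1 = {4, 5}  B2 = {2, 5}  B3 = {0, 2}  B4 = {0, 1}  B5 = {1, 3}
Tree: B1–B2, B2–B3, B3–B4, B4–B5
Every bag has size at most 2, so the width is 2 − 1 = 1 and tw(G) ≤ 1. Since G has at least one edge (e.g. 4–5), it is not an edgeless graph, so tw(G) ≥ 1. Combining the bounds, tw(G) = 1.

1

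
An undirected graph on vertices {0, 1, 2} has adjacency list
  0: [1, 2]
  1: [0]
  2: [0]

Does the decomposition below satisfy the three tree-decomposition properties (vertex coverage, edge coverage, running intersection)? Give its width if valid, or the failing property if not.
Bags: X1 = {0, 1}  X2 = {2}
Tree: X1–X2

A tree decomposition must satisfy three properties: every vertex lies in some bag; for every edge, both endpoints lie together in some bag; and for every vertex, the bags containing it form a connected subtree. Here edge (0,2) lies in no bag, so the decomposition is invalid.

No — edge (0,2) lies in no bag.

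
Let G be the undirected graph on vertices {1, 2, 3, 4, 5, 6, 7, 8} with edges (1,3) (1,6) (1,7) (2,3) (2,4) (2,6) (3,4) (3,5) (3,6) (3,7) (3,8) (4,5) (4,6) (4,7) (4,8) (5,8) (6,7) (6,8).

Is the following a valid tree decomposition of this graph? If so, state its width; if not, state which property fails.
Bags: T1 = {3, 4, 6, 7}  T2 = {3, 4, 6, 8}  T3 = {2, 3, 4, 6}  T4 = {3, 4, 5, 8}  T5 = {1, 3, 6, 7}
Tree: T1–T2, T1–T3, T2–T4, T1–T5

Checking the three conditions: (i) the bags cover all of {1, 2, 3, 4, 5, 6, 7, 8}; (ii) for each edge, some bag contains both endpoints; (iii) the bags containing any fixed vertex form a subtree. All hold, so the decomposition is valid with width 4 − 1 = 3.

Yes; width 3.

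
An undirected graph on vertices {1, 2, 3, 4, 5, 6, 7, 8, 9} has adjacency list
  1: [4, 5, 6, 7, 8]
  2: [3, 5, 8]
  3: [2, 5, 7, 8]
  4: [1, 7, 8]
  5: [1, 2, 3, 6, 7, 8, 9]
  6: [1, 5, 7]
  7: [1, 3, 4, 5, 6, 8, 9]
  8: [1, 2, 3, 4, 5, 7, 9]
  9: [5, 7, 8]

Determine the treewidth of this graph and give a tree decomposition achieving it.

Each bag holds 4 vertices, so the decomposition has width 3, which upper-bounds the treewidth. On the other hand G contains the 4-clique {1, 4, 7, 8}. A clique must lie in a single bag of any decomposition, so no decomposition can have width below 3. The upper and lower bounds meet at 3, so that is the treewidth.

Treewidth 3.
Bags: B1 = {1, 5, 7, 8}  B2 = {3, 5, 7, 8}  B3 = {1, 5, 6, 7}  B4 = {5, 7, 8, 9}  B5 = {2, 3, 5, 8}  B6 = {1, 4, 7, 8}
Tree: B1–B2, B1–B3, B1–B4, B2–B5, B1–B6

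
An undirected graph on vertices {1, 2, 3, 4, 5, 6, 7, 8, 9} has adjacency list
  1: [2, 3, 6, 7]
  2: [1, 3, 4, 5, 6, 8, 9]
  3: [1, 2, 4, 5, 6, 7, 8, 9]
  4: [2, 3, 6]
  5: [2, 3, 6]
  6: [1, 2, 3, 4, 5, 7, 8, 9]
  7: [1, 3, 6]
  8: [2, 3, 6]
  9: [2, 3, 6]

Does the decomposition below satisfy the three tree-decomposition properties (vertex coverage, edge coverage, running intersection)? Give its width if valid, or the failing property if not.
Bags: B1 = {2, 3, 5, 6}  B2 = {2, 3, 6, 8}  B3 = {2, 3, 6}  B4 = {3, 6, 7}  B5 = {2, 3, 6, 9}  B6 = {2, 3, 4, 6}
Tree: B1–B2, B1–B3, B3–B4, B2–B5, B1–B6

No — vertex 1 appears in no bag.

A tree decomposition must satisfy three properties: every vertex lies in some bag; for every edge, both endpoints lie together in some bag; and for every vertex, the bags containing it form a connected subtree. Here vertex 1 appears in no bag, so the decomposition is invalid.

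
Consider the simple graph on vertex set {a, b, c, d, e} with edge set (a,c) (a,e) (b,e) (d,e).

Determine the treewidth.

A width-1 tree decomposition is:
Bags: B1 = {b, e}  B2 = {d, e}  B3 = {a, e}  B4 = {a, c}
Tree: B1–B2, B2–B3, B3–B4
The largest bag has 2 vertices, giving width 1; this decomposition certifies tw(G) ≤ 1. Since G has at least one edge (e.g. b–e), it is not an edgeless graph, so tw(G) ≥ 1. Combining the bounds, tw(G) = 1.

1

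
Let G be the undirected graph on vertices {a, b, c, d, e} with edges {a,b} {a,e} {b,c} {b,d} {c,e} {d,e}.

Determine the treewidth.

A width-2 tree decomposition is:
Bags: B1 = {a, b, e}  B2 = {b, c, e}  B3 = {b, d, e}
Tree: B1–B2, B2–B3
Every bag has size at most 3, so the width is 3 − 1 = 2 and tw(G) ≤ 2. For the lower bound, G contains the cycle a–e–c–b–a, so G is not a forest; only forests have treewidth ≤ 1, hence tw(G) ≥ 2. The upper and lower bounds meet at 2, so that is the treewidth.

2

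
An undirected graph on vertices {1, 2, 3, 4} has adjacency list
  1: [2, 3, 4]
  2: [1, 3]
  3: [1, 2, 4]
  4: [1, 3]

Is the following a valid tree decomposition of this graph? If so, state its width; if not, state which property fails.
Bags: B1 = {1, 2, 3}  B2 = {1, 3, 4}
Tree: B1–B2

Yes; width 2.

Checking the three conditions: (i) the bags cover all of {1, 2, 3, 4}; (ii) for each edge, some bag contains both endpoints; (iii) the bags containing any fixed vertex form a subtree. All hold, so the decomposition is valid with width 3 − 1 = 2.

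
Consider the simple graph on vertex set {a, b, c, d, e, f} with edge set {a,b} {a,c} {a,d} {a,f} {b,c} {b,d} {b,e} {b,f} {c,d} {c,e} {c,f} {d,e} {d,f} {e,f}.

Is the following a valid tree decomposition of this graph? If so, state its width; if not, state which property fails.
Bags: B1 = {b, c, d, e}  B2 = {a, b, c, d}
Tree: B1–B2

A tree decomposition must satisfy three properties: every vertex lies in some bag; for every edge, both endpoints lie together in some bag; and for every vertex, the bags containing it form a connected subtree. Here vertex f appears in no bag, so the decomposition is invalid.

No — vertex f appears in no bag.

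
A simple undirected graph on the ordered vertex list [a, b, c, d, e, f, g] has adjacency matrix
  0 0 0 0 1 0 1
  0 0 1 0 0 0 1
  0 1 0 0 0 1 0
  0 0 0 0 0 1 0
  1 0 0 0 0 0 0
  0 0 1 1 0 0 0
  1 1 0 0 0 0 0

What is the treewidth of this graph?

A width-1 tree decomposition is:
Bags: B1 = {a, e}  B2 = {a, g}  B3 = {b, g}  B4 = {b, c}  B5 = {c, f}  B6 = {d, f}
Tree: B1–B2, B2–B3, B3–B4, B4–B5, B5–B6
Each bag holds 2 vertices, so the decomposition has width 1, which upper-bounds the treewidth. Any graph with an edge has treewidth ≥ 1, and G has the edge e–a. Hence tw(G) = 1 exactly.

1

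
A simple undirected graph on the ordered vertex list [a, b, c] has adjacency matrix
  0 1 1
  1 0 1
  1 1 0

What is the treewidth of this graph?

A width-2 tree decomposition is:
Bags: B1 = {a, b, c}
Tree: (single bag)
With just one bag of size 3, the width is 3 − 1 = 2, so tw(G) ≤ 2. For the lower bound, the 3 vertices {a, b, c} are pairwise adjacent, and any tree decomposition puts a clique entirely inside one bag — forcing width ≥ 2. Therefore the treewidth is 2.

2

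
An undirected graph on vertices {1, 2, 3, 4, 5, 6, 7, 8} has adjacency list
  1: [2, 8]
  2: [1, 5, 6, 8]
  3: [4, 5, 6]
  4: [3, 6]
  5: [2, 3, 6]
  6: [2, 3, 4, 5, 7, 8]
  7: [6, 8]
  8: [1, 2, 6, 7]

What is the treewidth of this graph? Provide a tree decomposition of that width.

Treewidth 2.
Bags: B1 = {2, 6, 8}  B2 = {1, 2, 8}  B3 = {2, 5, 6}  B4 = {6, 7, 8}  B5 = {3, 5, 6}  B6 = {3, 4, 6}
Tree: B1–B2, B1–B3, B1–B4, B3–B5, B5–B6

The largest bag has 3 vertices, giving width 2; this decomposition certifies tw(G) ≤ 2. On the other hand G contains the 3-clique {1, 2, 8}. A clique must lie in a single bag of any decomposition, so no decomposition can have width below 2. The upper and lower bounds meet at 2, so that is the treewidth.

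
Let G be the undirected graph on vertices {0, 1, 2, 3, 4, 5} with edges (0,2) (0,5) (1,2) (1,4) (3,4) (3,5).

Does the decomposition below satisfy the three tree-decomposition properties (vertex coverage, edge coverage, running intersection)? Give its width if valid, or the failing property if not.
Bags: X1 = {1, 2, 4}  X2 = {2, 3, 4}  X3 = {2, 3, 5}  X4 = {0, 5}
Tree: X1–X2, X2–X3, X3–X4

A tree decomposition must satisfy three properties: every vertex lies in some bag; for every edge, both endpoints lie together in some bag; and for every vertex, the bags containing it form a connected subtree. Here edge (2,0) lies in no bag, so the decomposition is invalid.

No — edge (2,0) lies in no bag.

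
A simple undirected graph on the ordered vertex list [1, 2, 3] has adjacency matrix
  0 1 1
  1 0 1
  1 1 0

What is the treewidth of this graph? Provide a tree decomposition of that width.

Treewidth 2.
One optimal decomposition is:
Bags: B1 = {1, 2, 3}
Tree: (single bag)

A single bag containing all 3 vertices is trivially a valid decomposition of width 2. For the lower bound, the 3 vertices {1, 2, 3} are pairwise adjacent, and any tree decomposition puts a clique entirely inside one bag — forcing width ≥ 2. The upper and lower bounds meet at 2, so that is the treewidth.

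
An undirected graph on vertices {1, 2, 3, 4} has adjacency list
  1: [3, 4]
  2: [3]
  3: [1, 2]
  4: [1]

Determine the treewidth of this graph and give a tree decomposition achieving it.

Treewidth 1.
Bags: B1 = {1, 4}  B2 = {1, 3}  B3 = {2, 3}
Tree: B1–B2, B2–B3

Every bag has size at most 2, so the width is 2 − 1 = 1 and tw(G) ≤ 1. Since G has at least one edge (e.g. 4–1), it is not an edgeless graph, so tw(G) ≥ 1. The upper and lower bounds meet at 1, so that is the treewidth.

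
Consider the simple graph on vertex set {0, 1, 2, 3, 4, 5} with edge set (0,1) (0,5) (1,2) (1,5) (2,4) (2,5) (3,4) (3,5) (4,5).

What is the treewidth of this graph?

2

A width-2 tree decomposition is:
Bags: B1 = {0, 1, 5}  B2 = {1, 2, 5}  B3 = {2, 4, 5}  B4 = {3, 4, 5}
Tree: B1–B2, B2–B3, B3–B4
The largest bag has 3 vertices, giving width 2; this decomposition certifies tw(G) ≤ 2. For the lower bound, the 3 vertices {0, 1, 5} are pairwise adjacent, and any tree decomposition puts a clique entirely inside one bag — forcing width ≥ 2. Hence tw(G) = 2 exactly.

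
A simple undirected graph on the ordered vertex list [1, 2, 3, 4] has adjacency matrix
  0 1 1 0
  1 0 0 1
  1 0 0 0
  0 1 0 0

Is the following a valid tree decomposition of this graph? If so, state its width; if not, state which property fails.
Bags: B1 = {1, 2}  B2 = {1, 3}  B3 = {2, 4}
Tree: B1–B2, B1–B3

Checking the three conditions: (i) the bags cover all of {1, 2, 3, 4}; (ii) for each edge, some bag contains both endpoints; (iii) the bags containing any fixed vertex form a subtree. All hold, so the decomposition is valid with width 2 − 1 = 1.

Yes; width 1.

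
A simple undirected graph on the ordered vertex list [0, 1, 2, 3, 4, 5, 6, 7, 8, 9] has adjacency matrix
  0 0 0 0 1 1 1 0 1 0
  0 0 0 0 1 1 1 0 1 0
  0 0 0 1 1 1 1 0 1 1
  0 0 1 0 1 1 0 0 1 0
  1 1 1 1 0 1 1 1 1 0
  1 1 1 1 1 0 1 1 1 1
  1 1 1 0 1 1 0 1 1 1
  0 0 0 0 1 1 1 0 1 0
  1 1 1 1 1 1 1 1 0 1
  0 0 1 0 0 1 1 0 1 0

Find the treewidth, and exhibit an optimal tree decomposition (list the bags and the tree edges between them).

Treewidth 4.
Bags: B1 = {4, 5, 6, 7, 8}  B2 = {2, 4, 5, 6, 8}  B3 = {1, 4, 5, 6, 8}  B4 = {2, 5, 6, 8, 9}  B5 = {0, 4, 5, 6, 8}  B6 = {2, 3, 4, 5, 8}
Tree: B1–B2, B1–B3, B2–B4, B1–B5, B2–B6

Every bag has size at most 5, so the width is 5 − 1 = 4 and tw(G) ≤ 4. For the lower bound, the 5 vertices {2, 5, 6, 8, 9} are pairwise adjacent, and any tree decomposition puts a clique entirely inside one bag — forcing width ≥ 4. Combining the bounds, tw(G) = 4.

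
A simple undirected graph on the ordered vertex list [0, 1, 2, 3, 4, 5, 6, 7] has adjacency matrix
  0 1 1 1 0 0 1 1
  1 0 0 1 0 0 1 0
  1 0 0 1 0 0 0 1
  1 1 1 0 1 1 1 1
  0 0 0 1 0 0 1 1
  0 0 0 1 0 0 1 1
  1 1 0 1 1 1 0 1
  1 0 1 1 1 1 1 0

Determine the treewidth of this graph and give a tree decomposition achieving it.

Every bag has size at most 4, so the width is 4 − 1 = 3 and tw(G) ≤ 3. On the other hand G contains the 4-clique {0, 2, 3, 7}. A clique must lie in a single bag of any decomposition, so no decomposition can have width below 3. Therefore the treewidth is 3.

Treewidth 3.
One such decomposition:
Bags: B1 = {0, 3, 6, 7}  B2 = {3, 4, 6, 7}  B3 = {3, 5, 6, 7}  B4 = {0, 2, 3, 7}  B5 = {0, 1, 3, 6}
Tree: B1–B2, B1–B3, B1–B4, B1–B5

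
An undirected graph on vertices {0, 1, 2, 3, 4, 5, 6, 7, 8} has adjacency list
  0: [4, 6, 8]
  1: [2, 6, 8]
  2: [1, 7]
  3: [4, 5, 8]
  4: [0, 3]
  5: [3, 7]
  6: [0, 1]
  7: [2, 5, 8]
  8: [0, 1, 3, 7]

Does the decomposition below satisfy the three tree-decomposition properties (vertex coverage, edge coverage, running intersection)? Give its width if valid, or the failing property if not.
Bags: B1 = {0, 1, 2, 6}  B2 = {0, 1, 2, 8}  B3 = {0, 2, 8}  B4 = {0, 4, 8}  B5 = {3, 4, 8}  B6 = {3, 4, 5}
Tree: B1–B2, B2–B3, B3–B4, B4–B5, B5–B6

A tree decomposition must satisfy three properties: every vertex lies in some bag; for every edge, both endpoints lie together in some bag; and for every vertex, the bags containing it form a connected subtree. Here vertex 7 appears in no bag, so the decomposition is invalid.

No — vertex 7 appears in no bag.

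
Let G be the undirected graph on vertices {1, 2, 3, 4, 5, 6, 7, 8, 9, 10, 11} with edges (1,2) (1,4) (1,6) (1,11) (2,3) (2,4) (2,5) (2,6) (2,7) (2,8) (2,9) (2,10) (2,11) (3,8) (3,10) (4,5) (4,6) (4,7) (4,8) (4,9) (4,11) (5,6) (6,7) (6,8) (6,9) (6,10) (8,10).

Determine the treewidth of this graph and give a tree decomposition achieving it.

Treewidth 3.
Bags: B1 = {1, 2, 4, 6}  B2 = {2, 4, 6, 7}  B3 = {1, 2, 4, 11}  B4 = {2, 4, 6, 8}  B5 = {2, 4, 5, 6}  B6 = {2, 6, 8, 10}  B7 = {2, 4, 6, 9}  B8 = {2, 3, 8, 10}
Tree: B1–B2, B1–B3, B2–B4, B1–B5, B4–B6, B4–B7, B6–B8

Every bag has size at most 4, so the width is 4 − 1 = 3 and tw(G) ≤ 3. Conversely, {2, 3, 8, 10} is a clique of size 4, and the vertices of any clique must share a bag in every tree decomposition; so some bag has ≥ 4 vertices and tw(G) ≥ 3. The upper and lower bounds meet at 3, so that is the treewidth.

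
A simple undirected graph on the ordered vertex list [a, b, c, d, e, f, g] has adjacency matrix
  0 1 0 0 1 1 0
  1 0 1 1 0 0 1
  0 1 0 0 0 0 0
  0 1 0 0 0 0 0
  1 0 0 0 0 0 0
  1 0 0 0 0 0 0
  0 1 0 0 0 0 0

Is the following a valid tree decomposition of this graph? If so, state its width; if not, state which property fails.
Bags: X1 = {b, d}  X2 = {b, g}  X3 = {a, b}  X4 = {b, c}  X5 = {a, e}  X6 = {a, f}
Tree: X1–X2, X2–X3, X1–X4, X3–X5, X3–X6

Checking the three conditions: (i) the bags cover all of {a, b, c, d, e, f, g}; (ii) for each edge, some bag contains both endpoints; (iii) the bags containing any fixed vertex form a subtree. All hold, so the decomposition is valid with width 2 − 1 = 1.

Yes; width 1.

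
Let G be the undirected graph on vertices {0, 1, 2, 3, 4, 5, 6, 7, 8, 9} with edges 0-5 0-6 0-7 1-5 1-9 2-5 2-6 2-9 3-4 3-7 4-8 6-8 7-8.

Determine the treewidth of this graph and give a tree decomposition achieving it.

Every bag has size at most 3, so the width is 3 − 1 = 2 and tw(G) ≤ 2. The edges 3–4–8–7–3 form a cycle, so G is not a tree and its treewidth is at least 2. Therefore the treewidth is 2.

Treewidth 2.
One optimal decomposition is:
Bags: B1 = {3, 4, 7}  B2 = {4, 7, 8}  B3 = {0, 7, 8}  B4 = {0, 6, 8}  B5 = {0, 5, 6}  B6 = {2, 5, 6}  B7 = {1, 2, 5}  B8 = {1, 2, 9}
Tree: B1–B2, B2–B3, B3–B4, B4–B5, B5–B6, B6–B7, B7–B8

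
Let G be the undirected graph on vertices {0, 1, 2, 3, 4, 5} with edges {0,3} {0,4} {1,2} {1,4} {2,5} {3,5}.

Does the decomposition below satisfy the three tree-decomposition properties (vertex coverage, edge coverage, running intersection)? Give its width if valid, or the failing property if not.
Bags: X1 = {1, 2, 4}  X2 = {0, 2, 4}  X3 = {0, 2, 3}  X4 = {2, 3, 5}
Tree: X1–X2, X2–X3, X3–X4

Yes; width 2.

Checking the three conditions: (i) the bags cover all of {0, 1, 2, 3, 4, 5}; (ii) for each edge, some bag contains both endpoints; (iii) the bags containing any fixed vertex form a subtree. All hold, so the decomposition is valid with width 3 − 1 = 2.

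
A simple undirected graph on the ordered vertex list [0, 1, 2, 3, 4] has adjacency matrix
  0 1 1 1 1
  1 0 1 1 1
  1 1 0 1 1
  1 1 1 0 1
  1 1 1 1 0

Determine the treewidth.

A width-4 tree decomposition is:
Bags: B1 = {0, 1, 2, 3, 4}
Tree: (single bag)
A single bag containing all 5 vertices is trivially a valid decomposition of width 4. For the lower bound, the 5 vertices {0, 1, 2, 3, 4} are pairwise adjacent, and any tree decomposition puts a clique entirely inside one bag — forcing width ≥ 4. Combining the bounds, tw(G) = 4.

4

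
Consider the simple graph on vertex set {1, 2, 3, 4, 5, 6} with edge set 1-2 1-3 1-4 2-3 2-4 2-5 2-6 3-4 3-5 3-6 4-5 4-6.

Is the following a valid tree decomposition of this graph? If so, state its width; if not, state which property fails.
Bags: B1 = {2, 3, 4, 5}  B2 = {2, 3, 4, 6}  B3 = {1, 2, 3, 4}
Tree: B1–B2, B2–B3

Yes; width 3.

Every vertex of G appears in some bag (union = {1, 2, 3, 4, 5, 6}); every edge is covered by a bag; and for each vertex v the set of bags containing v is connected in the bag tree. The decomposition is therefore valid. The largest bag has 4 vertices, so the width is 3.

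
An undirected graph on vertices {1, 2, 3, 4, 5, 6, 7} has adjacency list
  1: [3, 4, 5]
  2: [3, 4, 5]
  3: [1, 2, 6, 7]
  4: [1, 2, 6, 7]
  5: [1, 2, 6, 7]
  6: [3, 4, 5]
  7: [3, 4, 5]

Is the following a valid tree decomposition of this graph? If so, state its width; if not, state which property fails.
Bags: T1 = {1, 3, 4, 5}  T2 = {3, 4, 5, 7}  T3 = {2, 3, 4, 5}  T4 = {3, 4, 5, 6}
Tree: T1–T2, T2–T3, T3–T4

Yes; width 3.

Checking the three conditions: (i) the bags cover all of {1, 2, 3, 4, 5, 6, 7}; (ii) for each edge, some bag contains both endpoints; (iii) the bags containing any fixed vertex form a subtree. All hold, so the decomposition is valid with width 4 − 1 = 3.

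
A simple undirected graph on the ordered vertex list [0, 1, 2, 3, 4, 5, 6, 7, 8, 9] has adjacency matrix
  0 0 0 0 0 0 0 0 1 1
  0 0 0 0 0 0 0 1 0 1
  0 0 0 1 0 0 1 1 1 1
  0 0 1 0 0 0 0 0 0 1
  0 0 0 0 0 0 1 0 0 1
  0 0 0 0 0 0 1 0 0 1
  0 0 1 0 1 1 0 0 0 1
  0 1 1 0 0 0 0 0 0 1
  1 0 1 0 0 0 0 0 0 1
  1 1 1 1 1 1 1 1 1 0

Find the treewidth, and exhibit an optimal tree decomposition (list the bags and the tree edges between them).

The largest bag has 3 vertices, giving width 2; this decomposition certifies tw(G) ≤ 2. For the lower bound, the 3 vertices {0, 8, 9} are pairwise adjacent, and any tree decomposition puts a clique entirely inside one bag — forcing width ≥ 2. Combining the bounds, tw(G) = 2.

Treewidth 2.
Bags: B1 = {2, 3, 9}  B2 = {2, 7, 9}  B3 = {2, 6, 9}  B4 = {2, 8, 9}  B5 = {5, 6, 9}  B6 = {1, 7, 9}  B7 = {0, 8, 9}  B8 = {4, 6, 9}
Tree: B1–B2, B2–B3, B3–B4, B3–B5, B2–B6, B4–B7, B5–B8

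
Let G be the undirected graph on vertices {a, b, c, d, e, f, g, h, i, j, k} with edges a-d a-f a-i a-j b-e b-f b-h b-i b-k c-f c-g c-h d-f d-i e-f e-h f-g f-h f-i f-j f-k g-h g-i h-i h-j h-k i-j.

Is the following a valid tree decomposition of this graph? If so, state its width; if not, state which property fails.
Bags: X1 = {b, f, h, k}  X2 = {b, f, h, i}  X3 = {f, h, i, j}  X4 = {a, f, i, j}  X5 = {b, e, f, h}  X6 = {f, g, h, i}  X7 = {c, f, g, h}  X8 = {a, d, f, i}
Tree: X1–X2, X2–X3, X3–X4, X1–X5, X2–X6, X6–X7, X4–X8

Vertex coverage: the bags together contain {a, b, c, d, e, f, g, h, i, j, k}, the full vertex set. Edge coverage: each edge of G has both endpoints in at least one bag. Running intersection: for every vertex, the bags containing it form a connected subtree. All three properties hold, so this is a valid tree decomposition of width max|bag| − 1 = 3, and hence tw(G) ≤ 3.

Yes; width 3.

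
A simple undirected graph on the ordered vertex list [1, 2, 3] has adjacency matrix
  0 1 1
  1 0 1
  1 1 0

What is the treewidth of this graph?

2

A width-2 tree decomposition is:
Bags: B1 = {1, 2, 3}
Tree: (single bag)
A single bag containing all 3 vertices is trivially a valid decomposition of width 2. For the lower bound, the 3 vertices {1, 2, 3} are pairwise adjacent, and any tree decomposition puts a clique entirely inside one bag — forcing width ≥ 2. Combining the bounds, tw(G) = 2.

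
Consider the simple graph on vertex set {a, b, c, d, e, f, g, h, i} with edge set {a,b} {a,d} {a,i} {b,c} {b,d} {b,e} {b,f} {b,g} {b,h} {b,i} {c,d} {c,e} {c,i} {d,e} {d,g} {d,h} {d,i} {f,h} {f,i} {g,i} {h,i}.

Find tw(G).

3

A width-3 tree decomposition is:
Bags: B1 = {b, f, h, i}  B2 = {b, d, h, i}  B3 = {b, c, d, i}  B4 = {a, b, d, i}  B5 = {b, d, g, i}  B6 = {b, c, d, e}
Tree: B1–B2, B2–B3, B2–B4, B3–B5, B3–B6
The largest bag has 4 vertices, giving width 3; this decomposition certifies tw(G) ≤ 3. On the other hand G contains the 4-clique {b, c, d, e}. A clique must lie in a single bag of any decomposition, so no decomposition can have width below 3. Therefore the treewidth is 3.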